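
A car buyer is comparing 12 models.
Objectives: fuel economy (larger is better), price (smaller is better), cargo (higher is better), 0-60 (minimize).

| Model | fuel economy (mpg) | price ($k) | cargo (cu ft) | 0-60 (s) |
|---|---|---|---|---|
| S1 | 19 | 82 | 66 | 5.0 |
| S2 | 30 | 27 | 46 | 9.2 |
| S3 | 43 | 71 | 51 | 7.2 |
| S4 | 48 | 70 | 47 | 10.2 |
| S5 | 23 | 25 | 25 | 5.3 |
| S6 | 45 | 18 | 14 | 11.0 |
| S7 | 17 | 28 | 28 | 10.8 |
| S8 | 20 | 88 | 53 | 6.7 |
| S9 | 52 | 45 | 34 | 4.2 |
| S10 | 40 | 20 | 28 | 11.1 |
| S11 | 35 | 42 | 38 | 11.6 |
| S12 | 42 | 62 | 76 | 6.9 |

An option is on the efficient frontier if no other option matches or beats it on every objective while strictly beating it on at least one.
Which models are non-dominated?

S1, S2, S3, S4, S5, S6, S8, S9, S10, S11, S12

S1: not dominated.
S2: not dominated.
S3: not dominated.
S4: not dominated.
S5: not dominated.
S6: not dominated (best price).
S7: dominated by S2 (fuel economy 30≥17, price 27≤28, cargo 46≥28, 0-60 9.2≤10.8).
S8: not dominated.
S9: not dominated (best fuel economy).
S10: not dominated.
S11: not dominated.
S12: not dominated (best cargo).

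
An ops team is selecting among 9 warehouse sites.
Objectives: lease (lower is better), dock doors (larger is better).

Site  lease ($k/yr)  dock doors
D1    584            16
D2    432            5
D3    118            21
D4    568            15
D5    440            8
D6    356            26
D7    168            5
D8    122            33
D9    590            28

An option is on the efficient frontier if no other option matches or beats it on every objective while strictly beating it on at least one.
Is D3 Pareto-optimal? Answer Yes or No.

D1: worse on lease (584 vs 118).
D2: worse on lease (432 vs 118).
D4: worse on lease (568 vs 118).
D5: worse on lease (440 vs 118).
D6: worse on lease (356 vs 118).
D7: worse on lease (168 vs 118).
D8: worse on lease (122 vs 118).
D9: worse on lease (590 vs 118).
No option is at least as good as D3 on every objective and strictly better on one.

Yes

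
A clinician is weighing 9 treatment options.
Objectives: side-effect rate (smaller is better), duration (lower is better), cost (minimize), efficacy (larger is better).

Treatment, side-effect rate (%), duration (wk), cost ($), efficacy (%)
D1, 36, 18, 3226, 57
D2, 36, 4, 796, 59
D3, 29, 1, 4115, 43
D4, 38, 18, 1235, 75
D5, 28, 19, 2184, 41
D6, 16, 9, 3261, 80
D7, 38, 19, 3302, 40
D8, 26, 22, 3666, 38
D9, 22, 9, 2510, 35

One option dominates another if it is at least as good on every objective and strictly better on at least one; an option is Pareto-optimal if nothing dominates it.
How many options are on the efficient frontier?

6

D1: dominated by D2 (side-effect rate 36≤36, duration 4≤18, cost 796≤3226, efficacy 59≥57).
D2: not dominated (best cost).
D3: not dominated (best duration).
D4: not dominated.
D5: not dominated.
D6: not dominated (best side-effect rate).
D7: dominated by D1 (side-effect rate 36≤38, duration 18≤19, cost 3226≤3302, efficacy 57≥40).
D8: dominated by D6 (side-effect rate 16≤26, duration 9≤22, cost 3261≤3666, efficacy 80≥38).
D9: not dominated.
Pareto-optimal: D2, D3, D4, D5, D6, D9 → 6.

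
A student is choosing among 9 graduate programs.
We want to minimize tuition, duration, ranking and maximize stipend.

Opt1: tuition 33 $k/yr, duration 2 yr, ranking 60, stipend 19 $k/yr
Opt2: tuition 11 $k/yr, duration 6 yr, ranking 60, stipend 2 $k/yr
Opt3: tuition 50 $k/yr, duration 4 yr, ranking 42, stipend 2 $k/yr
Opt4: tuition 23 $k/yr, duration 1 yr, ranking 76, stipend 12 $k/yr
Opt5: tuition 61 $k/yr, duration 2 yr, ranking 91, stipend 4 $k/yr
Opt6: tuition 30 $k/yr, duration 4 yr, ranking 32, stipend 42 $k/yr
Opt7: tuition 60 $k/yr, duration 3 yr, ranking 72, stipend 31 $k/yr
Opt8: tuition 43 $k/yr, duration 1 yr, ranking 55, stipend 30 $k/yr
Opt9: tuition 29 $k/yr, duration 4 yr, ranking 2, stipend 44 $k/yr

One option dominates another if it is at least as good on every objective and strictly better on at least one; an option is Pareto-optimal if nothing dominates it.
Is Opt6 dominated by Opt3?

No

Opt3 vs Opt6: Opt3 is worse on tuition (50 vs 30), so it does not dominate Opt6.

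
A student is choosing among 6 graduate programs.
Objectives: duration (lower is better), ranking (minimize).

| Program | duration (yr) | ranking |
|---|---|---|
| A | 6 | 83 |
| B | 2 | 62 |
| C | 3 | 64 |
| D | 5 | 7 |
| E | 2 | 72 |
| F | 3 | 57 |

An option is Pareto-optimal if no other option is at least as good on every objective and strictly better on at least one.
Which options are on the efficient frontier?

A: dominated by B (duration 2≤6, ranking 62≤83).
B: not dominated.
C: dominated by B (duration 2≤3, ranking 62≤64).
D: not dominated (best ranking).
E: dominated by B (duration 2≤2, ranking 62≤72).
F: not dominated.

B, D, F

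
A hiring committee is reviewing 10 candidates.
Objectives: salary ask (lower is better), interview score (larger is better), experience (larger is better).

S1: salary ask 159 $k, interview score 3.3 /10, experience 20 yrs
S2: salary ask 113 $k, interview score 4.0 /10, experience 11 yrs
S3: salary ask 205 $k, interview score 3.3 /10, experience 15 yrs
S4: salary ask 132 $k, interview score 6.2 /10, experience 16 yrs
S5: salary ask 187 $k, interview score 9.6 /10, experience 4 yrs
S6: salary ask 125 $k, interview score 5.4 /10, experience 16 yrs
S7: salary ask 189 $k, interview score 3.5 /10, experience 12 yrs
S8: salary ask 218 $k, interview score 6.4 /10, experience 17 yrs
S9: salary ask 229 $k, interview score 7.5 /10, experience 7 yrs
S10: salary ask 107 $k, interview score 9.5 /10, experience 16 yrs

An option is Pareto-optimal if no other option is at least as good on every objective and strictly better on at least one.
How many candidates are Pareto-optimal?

S1: not dominated (best experience).
S2: dominated by S10 (salary ask 107≤113, interview score 9.5≥4.0, experience 16≥11).
S3: dominated by S1 (salary ask 159≤205, interview score 3.3≥3.3, experience 20≥15).
S4: dominated by S10 (salary ask 107≤132, interview score 9.5≥6.2, experience 16≥16).
S5: not dominated (best interview score).
S6: dominated by S10 (salary ask 107≤125, interview score 9.5≥5.4, experience 16≥16).
S7: dominated by S4 (salary ask 132≤189, interview score 6.2≥3.5, experience 16≥12).
S8: not dominated.
S9: dominated by S10 (salary ask 107≤229, interview score 9.5≥7.5, experience 16≥7).
S10: not dominated (best salary ask).
Pareto-optimal: S1, S5, S8, S10 → 4.

4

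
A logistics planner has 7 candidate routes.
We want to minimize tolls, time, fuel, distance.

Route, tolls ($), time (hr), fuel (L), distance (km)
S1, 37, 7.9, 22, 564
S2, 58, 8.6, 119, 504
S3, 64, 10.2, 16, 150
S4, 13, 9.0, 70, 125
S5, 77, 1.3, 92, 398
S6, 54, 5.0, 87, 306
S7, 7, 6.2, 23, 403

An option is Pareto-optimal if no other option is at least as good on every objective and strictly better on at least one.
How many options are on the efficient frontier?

6

S1: not dominated.
S2: dominated by S6 (tolls 54≤58, time 5.0≤8.6, fuel 87≤119, distance 306≤504).
S3: not dominated (best fuel).
S4: not dominated (best distance).
S5: not dominated (best time).
S6: not dominated.
S7: not dominated (best tolls).
Pareto-optimal: S1, S3, S4, S5, S6, S7 → 6.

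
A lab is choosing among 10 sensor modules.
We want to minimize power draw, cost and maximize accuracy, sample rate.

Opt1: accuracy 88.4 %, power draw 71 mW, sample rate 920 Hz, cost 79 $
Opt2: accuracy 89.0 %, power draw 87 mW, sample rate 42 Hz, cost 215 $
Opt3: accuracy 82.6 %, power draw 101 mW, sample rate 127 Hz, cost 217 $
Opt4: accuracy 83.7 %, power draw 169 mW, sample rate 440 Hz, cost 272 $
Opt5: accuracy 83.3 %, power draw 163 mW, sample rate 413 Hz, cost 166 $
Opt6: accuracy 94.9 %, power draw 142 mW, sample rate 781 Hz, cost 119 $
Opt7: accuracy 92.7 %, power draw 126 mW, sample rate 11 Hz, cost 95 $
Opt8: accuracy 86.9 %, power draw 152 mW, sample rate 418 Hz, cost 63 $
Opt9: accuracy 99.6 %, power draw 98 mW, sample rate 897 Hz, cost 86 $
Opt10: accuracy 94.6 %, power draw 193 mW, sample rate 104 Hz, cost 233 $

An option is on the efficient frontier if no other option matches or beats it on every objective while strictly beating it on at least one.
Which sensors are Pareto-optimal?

Opt1, Opt2, Opt8, Opt9

Opt1: not dominated (best power draw).
Opt2: not dominated.
Opt3: dominated by Opt1 (accuracy 88.4≥82.6, power draw 71≤101, sample rate 920≥127, cost 79≤217).
Opt4: dominated by Opt1 (accuracy 88.4≥83.7, power draw 71≤169, sample rate 920≥440, cost 79≤272).
Opt5: dominated by Opt1 (accuracy 88.4≥83.3, power draw 71≤163, sample rate 920≥413, cost 79≤166).
Opt6: dominated by Opt9 (accuracy 99.6≥94.9, power draw 98≤142, sample rate 897≥781, cost 86≤119).
Opt7: dominated by Opt9 (accuracy 99.6≥92.7, power draw 98≤126, sample rate 897≥11, cost 86≤95).
Opt8: not dominated (best cost).
Opt9: not dominated (best accuracy).
Opt10: dominated by Opt6 (accuracy 94.9≥94.6, power draw 142≤193, sample rate 781≥104, cost 119≤233).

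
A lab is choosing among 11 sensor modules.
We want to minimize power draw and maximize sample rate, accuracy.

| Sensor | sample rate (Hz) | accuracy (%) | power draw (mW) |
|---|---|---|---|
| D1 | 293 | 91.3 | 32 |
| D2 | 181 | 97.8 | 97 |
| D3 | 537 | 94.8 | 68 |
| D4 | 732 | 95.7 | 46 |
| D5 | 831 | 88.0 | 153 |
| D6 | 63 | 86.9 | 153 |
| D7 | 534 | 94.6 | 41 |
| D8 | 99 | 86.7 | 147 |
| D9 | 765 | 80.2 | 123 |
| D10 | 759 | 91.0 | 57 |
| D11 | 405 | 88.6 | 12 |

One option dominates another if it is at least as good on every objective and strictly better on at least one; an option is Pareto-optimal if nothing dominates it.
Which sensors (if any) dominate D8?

D1: sample rate 293≥99, accuracy 91.3≥86.7, power draw 32≤147 — dominates D8.
D2: sample rate 181≥99, accuracy 97.8≥86.7, power draw 97≤147 — dominates D8.
D3: sample rate 537≥99, accuracy 94.8≥86.7, power draw 68≤147 — dominates D8.
D4: sample rate 732≥99, accuracy 95.7≥86.7, power draw 46≤147 — dominates D8.
D7: sample rate 534≥99, accuracy 94.6≥86.7, power draw 41≤147 — dominates D8.
D10: sample rate 759≥99, accuracy 91.0≥86.7, power draw 57≤147 — dominates D8.
D11: sample rate 405≥99, accuracy 88.6≥86.7, power draw 12≤147 — dominates D8.
Others (D5, D6, D9) are each worse than D8 on at least one objective.

D1, D2, D3, D4, D7, D10, D11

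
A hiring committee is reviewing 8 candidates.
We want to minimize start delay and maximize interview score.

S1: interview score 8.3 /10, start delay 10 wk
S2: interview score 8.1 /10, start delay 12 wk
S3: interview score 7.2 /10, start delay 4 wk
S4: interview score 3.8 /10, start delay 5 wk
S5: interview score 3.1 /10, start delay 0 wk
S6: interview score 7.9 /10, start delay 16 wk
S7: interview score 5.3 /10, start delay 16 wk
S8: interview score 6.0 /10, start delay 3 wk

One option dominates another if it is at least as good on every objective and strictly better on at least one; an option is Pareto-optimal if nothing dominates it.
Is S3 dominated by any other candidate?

S1: worse on start delay (10 vs 4).
S2: worse on start delay (12 vs 4).
S4: worse on interview score (3.8 vs 7.2).
S5: worse on interview score (3.1 vs 7.2).
S6: worse on start delay (16 vs 4).
S7: worse on interview score (5.3 vs 7.2).
S8: worse on interview score (6.0 vs 7.2).
No option is at least as good as S3 on every objective and strictly better on one.

No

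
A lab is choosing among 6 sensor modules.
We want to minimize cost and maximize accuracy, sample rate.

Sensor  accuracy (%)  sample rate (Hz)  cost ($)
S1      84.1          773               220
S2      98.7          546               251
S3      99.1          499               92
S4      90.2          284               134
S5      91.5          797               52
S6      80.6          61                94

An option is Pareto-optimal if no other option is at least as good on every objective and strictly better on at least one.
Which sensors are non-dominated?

S2, S3, S5

S1: dominated by S5 (accuracy 91.5≥84.1, sample rate 797≥773, cost 52≤220).
S2: not dominated.
S3: not dominated (best accuracy).
S4: dominated by S3 (accuracy 99.1≥90.2, sample rate 499≥284, cost 92≤134).
S5: not dominated (best sample rate).
S6: dominated by S3 (accuracy 99.1≥80.6, sample rate 499≥61, cost 92≤94).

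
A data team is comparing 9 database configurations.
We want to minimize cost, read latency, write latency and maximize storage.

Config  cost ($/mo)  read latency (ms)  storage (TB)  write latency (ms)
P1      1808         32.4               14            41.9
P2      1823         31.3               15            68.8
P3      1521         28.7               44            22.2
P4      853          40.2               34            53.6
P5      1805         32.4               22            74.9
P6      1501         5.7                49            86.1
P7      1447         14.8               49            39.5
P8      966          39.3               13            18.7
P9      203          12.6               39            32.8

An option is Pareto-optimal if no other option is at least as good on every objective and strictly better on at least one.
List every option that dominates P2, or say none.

P3, P7, P9

P3: cost 1521≤1823, read latency 28.7≤31.3, storage 44≥15, write latency 22.2≤68.8 — dominates P2.
P7: cost 1447≤1823, read latency 14.8≤31.3, storage 49≥15, write latency 39.5≤68.8 — dominates P2.
P9: cost 203≤1823, read latency 12.6≤31.3, storage 39≥15, write latency 32.8≤68.8 — dominates P2.
Others (P1, P4, P5, P6, P8) are each worse than P2 on at least one objective.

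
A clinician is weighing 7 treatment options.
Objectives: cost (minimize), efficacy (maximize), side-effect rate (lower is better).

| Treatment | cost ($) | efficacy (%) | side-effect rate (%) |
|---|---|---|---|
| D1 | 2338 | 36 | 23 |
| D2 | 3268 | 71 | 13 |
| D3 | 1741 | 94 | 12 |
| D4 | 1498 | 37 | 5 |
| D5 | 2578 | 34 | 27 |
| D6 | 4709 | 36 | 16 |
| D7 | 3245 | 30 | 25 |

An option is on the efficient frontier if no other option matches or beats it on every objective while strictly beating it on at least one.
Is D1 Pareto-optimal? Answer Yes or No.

No

D3 vs D1: cost 1741≤2338, efficacy 94≥36, side-effect rate 12≤23 — D3 is at least as good on every objective and strictly better on at least one, so D3 dominates D1.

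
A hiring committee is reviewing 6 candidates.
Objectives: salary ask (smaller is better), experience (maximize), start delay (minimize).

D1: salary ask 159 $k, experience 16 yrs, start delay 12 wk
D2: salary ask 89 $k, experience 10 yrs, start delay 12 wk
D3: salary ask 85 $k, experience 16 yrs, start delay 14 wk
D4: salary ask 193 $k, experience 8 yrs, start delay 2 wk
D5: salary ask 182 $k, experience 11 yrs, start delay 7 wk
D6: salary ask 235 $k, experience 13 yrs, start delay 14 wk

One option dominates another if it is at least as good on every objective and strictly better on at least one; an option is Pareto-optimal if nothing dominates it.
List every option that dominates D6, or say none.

D1: salary ask 159≤235, experience 16≥13, start delay 12≤14 — dominates D6.
D3: salary ask 85≤235, experience 16≥13, start delay 14≤14 — dominates D6.
Others (D2, D4, D5) are each worse than D6 on at least one objective.

D1, D3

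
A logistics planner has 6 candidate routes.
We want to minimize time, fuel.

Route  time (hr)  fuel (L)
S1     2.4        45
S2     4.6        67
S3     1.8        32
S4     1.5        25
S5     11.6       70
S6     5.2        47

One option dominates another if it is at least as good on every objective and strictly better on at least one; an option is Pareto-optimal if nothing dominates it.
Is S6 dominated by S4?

Yes

S4 vs S6: time 1.5≤5.2, fuel 25≤47 — S4 is at least as good on every objective with at least one strict improvement.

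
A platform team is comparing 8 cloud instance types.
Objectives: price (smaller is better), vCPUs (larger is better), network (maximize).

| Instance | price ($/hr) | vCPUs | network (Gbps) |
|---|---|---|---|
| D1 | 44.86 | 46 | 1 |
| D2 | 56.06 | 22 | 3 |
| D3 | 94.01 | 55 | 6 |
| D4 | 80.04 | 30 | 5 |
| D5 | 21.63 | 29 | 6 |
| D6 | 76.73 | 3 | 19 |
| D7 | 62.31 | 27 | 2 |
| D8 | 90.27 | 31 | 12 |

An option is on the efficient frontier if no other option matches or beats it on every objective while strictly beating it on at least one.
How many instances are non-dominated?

6

D1: not dominated.
D2: dominated by D5 (price 21.63≤56.06, vCPUs 29≥22, network 6≥3).
D3: not dominated (best vCPUs).
D4: not dominated.
D5: not dominated (best price).
D6: not dominated (best network).
D7: dominated by D5 (price 21.63≤62.31, vCPUs 29≥27, network 6≥2).
D8: not dominated.
Pareto-optimal: D1, D3, D4, D5, D6, D8 → 6.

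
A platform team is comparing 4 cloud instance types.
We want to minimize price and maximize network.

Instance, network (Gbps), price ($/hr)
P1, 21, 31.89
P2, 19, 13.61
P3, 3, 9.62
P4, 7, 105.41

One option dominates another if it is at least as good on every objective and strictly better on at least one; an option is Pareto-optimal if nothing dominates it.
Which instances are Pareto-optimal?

P1, P2, P3

P1: not dominated (best network).
P2: not dominated.
P3: not dominated (best price).
P4: dominated by P1 (network 21≥7, price 31.89≤105.41).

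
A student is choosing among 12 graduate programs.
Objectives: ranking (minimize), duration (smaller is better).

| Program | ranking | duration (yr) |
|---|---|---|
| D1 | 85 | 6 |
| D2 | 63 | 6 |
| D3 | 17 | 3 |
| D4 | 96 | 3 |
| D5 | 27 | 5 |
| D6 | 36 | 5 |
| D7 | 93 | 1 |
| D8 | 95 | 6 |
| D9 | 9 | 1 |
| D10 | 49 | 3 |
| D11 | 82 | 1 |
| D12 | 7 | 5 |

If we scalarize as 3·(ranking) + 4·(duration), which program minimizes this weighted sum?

D9

D1: 3·85 + 4·6 = 279
D2: 3·63 + 4·6 = 213
D3: 3·17 + 4·3 = 63
D4: 3·96 + 4·3 = 300
D5: 3·27 + 4·5 = 101
D6: 3·36 + 4·5 = 128
D7: 3·93 + 4·1 = 283
D8: 3·95 + 4·6 = 309
D9: 3·9 + 4·1 = 31
D10: 3·49 + 4·3 = 159
D11: 3·82 + 4·1 = 250
D12: 3·7 + 4·5 = 41
Lowest: D9 at 31.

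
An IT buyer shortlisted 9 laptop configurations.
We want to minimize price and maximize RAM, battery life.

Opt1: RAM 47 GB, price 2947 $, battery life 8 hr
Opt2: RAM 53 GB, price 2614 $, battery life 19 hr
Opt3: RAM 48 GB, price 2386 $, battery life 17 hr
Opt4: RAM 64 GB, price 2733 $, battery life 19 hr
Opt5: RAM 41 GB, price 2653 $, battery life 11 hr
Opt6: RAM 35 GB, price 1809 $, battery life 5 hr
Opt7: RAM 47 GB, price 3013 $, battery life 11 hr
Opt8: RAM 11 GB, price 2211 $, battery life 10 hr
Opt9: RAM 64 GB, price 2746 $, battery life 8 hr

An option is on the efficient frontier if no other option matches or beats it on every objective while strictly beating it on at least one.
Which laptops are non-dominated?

Opt2, Opt3, Opt4, Opt6, Opt8

Opt1: dominated by Opt2 (RAM 53≥47, price 2614≤2947, battery life 19≥8).
Opt2: not dominated.
Opt3: not dominated.
Opt4: not dominated.
Opt5: dominated by Opt2 (RAM 53≥41, price 2614≤2653, battery life 19≥11).
Opt6: not dominated (best price).
Opt7: dominated by Opt2 (RAM 53≥47, price 2614≤3013, battery life 19≥11).
Opt8: not dominated.
Opt9: dominated by Opt4 (RAM 64≥64, price 2733≤2746, battery life 19≥8).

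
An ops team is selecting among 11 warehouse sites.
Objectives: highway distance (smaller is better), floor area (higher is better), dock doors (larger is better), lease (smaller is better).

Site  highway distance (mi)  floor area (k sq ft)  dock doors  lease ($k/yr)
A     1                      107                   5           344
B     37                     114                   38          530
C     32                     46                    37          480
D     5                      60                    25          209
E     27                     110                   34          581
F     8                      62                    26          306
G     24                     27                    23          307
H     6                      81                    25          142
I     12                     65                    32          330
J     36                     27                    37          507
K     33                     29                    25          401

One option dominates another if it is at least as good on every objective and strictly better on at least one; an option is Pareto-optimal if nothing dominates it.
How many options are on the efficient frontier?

A: not dominated (best highway distance).
B: not dominated (best floor area).
C: not dominated.
D: not dominated.
E: not dominated.
F: not dominated.
G: dominated by D (highway distance 5≤24, floor area 60≥27, dock doors 25≥23, lease 209≤307).
H: not dominated (best lease).
I: not dominated.
J: dominated by C (highway distance 32≤36, floor area 46≥27, dock doors 37≥37, lease 480≤507).
K: dominated by D (highway distance 5≤33, floor area 60≥29, dock doors 25≥25, lease 209≤401).
Pareto-optimal: A, B, C, D, E, F, H, I → 8.

8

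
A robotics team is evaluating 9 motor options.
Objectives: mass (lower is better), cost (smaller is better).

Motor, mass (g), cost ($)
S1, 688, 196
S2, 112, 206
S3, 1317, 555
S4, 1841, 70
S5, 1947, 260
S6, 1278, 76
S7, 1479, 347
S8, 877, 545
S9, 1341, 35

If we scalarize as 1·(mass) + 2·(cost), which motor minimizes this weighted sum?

S1: 1·688 + 2·196 = 1080
S2: 1·112 + 2·206 = 524
S3: 1·1317 + 2·555 = 2427
S4: 1·1841 + 2·70 = 1981
S5: 1·1947 + 2·260 = 2467
S6: 1·1278 + 2·76 = 1430
S7: 1·1479 + 2·347 = 2173
S8: 1·877 + 2·545 = 1967
S9: 1·1341 + 2·35 = 1411
Lowest: S2 at 524.

S2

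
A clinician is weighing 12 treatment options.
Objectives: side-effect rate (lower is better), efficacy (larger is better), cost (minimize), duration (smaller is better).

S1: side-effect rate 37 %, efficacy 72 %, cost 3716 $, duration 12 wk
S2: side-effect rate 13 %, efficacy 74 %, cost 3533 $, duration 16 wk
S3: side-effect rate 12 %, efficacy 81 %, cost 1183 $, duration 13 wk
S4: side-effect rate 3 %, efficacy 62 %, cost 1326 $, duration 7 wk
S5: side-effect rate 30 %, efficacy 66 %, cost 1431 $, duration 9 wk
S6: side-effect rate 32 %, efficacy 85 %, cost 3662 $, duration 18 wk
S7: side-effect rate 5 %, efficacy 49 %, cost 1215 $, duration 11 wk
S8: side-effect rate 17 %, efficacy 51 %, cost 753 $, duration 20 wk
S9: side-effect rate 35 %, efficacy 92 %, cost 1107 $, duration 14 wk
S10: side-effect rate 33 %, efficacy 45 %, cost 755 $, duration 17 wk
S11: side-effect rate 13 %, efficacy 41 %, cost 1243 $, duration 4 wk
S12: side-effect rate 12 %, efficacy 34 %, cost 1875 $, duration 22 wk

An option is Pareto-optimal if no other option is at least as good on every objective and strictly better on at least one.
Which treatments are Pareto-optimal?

S1: not dominated.
S2: dominated by S3 (side-effect rate 12≤13, efficacy 81≥74, cost 1183≤3533, duration 13≤16).
S3: not dominated.
S4: not dominated (best side-effect rate).
S5: not dominated.
S6: not dominated.
S7: not dominated.
S8: not dominated (best cost).
S9: not dominated (best efficacy).
S10: not dominated.
S11: not dominated (best duration).
S12: dominated by S3 (side-effect rate 12≤12, efficacy 81≥34, cost 1183≤1875, duration 13≤22).

S1, S3, S4, S5, S6, S7, S8, S9, S10, S11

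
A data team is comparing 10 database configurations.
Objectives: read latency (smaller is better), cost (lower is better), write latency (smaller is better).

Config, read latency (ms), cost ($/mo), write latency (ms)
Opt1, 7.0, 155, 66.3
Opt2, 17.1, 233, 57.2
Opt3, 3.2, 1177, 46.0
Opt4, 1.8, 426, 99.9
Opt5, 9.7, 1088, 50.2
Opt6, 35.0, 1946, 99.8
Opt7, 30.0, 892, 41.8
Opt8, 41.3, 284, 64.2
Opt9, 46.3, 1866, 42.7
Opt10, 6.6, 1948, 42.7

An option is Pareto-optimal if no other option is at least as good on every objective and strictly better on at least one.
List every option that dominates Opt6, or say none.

Opt1, Opt2, Opt3, Opt5, Opt7

Opt1: read latency 7.0≤35.0, cost 155≤1946, write latency 66.3≤99.8 — dominates Opt6.
Opt2: read latency 17.1≤35.0, cost 233≤1946, write latency 57.2≤99.8 — dominates Opt6.
Opt3: read latency 3.2≤35.0, cost 1177≤1946, write latency 46.0≤99.8 — dominates Opt6.
Opt5: read latency 9.7≤35.0, cost 1088≤1946, write latency 50.2≤99.8 — dominates Opt6.
Opt7: read latency 30.0≤35.0, cost 892≤1946, write latency 41.8≤99.8 — dominates Opt6.
Others (Opt4, Opt8, Opt9, Opt10) are each worse than Opt6 on at least one objective.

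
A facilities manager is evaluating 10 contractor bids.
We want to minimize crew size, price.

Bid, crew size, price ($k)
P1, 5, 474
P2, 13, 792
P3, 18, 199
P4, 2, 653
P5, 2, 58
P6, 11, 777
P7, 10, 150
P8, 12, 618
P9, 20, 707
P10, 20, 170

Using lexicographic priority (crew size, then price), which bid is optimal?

P5

First minimize crew size: best is 2, kept {P4, P5}.
Then minimize price: best is 58, kept {P5}.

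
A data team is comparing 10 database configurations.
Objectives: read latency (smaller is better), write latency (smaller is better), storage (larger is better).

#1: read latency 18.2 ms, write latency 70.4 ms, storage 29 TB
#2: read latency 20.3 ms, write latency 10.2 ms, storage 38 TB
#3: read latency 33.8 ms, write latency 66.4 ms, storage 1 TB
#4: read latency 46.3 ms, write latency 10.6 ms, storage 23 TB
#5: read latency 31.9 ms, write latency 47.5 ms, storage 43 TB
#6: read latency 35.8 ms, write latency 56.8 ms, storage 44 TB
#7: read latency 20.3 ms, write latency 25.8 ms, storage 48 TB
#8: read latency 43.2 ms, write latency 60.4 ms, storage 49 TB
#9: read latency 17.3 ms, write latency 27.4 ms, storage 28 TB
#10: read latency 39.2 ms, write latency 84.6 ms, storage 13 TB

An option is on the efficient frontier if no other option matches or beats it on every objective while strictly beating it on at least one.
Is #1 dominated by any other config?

#2: worse on read latency (20.3 vs 18.2).
#3: worse on read latency (33.8 vs 18.2).
#4: worse on read latency (46.3 vs 18.2).
#5: worse on read latency (31.9 vs 18.2).
#6: worse on read latency (35.8 vs 18.2).
#7: worse on read latency (20.3 vs 18.2).
#8: worse on read latency (43.2 vs 18.2).
#9: worse on storage (28 vs 29).
#10: worse on read latency (39.2 vs 18.2).
No option is at least as good as #1 on every objective and strictly better on one.

No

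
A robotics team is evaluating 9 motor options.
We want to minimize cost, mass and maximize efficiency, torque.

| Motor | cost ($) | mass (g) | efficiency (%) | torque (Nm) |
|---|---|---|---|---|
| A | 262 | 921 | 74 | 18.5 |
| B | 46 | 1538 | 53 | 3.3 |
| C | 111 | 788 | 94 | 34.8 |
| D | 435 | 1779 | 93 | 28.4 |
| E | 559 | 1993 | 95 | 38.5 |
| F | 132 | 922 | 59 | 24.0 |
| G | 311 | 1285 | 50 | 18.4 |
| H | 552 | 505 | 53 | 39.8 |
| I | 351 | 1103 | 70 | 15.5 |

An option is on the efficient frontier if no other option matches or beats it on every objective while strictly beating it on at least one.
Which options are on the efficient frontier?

A: dominated by C (cost 111≤262, mass 788≤921, efficiency 94≥74, torque 34.8≥18.5).
B: not dominated (best cost).
C: not dominated.
D: dominated by C (cost 111≤435, mass 788≤1779, efficiency 94≥93, torque 34.8≥28.4).
E: not dominated (best efficiency).
F: dominated by C (cost 111≤132, mass 788≤922, efficiency 94≥59, torque 34.8≥24.0).
G: dominated by A (cost 262≤311, mass 921≤1285, efficiency 74≥50, torque 18.5≥18.4).
H: not dominated (best mass).
I: dominated by A (cost 262≤351, mass 921≤1103, efficiency 74≥70, torque 18.5≥15.5).

B, C, E, H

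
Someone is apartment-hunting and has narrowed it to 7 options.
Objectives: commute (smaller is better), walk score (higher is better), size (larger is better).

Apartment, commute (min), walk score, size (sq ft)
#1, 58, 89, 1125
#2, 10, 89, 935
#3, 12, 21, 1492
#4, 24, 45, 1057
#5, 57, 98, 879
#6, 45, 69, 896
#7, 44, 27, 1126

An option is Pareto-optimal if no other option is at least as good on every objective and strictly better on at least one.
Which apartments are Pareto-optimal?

#1: not dominated.
#2: not dominated (best commute).
#3: not dominated (best size).
#4: not dominated.
#5: not dominated (best walk score).
#6: dominated by #2 (commute 10≤45, walk score 89≥69, size 935≥896).
#7: not dominated.

#1, #2, #3, #4, #5, #7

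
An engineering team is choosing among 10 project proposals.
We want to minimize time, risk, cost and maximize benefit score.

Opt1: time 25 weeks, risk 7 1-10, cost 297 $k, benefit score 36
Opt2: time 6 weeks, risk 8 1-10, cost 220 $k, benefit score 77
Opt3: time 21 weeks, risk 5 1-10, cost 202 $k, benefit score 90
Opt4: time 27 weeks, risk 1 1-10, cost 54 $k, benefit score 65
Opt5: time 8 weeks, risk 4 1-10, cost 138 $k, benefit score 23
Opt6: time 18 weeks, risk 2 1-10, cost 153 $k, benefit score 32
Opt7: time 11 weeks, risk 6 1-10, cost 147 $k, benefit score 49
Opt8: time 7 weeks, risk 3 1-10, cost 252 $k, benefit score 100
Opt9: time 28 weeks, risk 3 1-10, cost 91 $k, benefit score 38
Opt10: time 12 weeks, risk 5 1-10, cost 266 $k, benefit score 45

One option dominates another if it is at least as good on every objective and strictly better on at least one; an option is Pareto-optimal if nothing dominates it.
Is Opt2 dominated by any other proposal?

No

Opt1: worse on time (25 vs 6).
Opt3: worse on time (21 vs 6).
Opt4: worse on time (27 vs 6).
Opt5: worse on time (8 vs 6).
Opt6: worse on time (18 vs 6).
Opt7: worse on time (11 vs 6).
Opt8: worse on time (7 vs 6).
Opt9: worse on time (28 vs 6).
Opt10: worse on time (12 vs 6).
No option is at least as good as Opt2 on every objective and strictly better on one.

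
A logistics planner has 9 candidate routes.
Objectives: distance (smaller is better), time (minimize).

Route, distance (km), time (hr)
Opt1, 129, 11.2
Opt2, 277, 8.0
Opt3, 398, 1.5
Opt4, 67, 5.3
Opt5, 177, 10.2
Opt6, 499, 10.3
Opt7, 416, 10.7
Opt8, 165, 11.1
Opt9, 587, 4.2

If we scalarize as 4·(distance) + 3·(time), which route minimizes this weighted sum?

Opt1: 4·129 + 3·11.2 = 549.6
Opt2: 4·277 + 3·8.0 = 1132.0
Opt3: 4·398 + 3·1.5 = 1596.5
Opt4: 4·67 + 3·5.3 = 283.9
Opt5: 4·177 + 3·10.2 = 738.6
Opt6: 4·499 + 3·10.3 = 2026.9
Opt7: 4·416 + 3·10.7 = 1696.1
Opt8: 4·165 + 3·11.1 = 693.3
Opt9: 4·587 + 3·4.2 = 2360.6
Lowest: Opt4 at 283.9.

Opt4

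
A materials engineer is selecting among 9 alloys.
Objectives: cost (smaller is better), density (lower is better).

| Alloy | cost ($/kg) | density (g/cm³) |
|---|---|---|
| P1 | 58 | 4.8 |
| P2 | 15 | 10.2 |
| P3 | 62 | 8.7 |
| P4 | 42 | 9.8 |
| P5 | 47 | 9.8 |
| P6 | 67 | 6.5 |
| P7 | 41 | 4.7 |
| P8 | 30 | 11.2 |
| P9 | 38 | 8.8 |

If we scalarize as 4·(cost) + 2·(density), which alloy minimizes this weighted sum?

P2

P1: 4·58 + 2·4.8 = 241.6
P2: 4·15 + 2·10.2 = 80.4
P3: 4·62 + 2·8.7 = 265.4
P4: 4·42 + 2·9.8 = 187.6
P5: 4·47 + 2·9.8 = 207.6
P6: 4·67 + 2·6.5 = 281.0
P7: 4·41 + 2·4.7 = 173.4
P8: 4·30 + 2·11.2 = 142.4
P9: 4·38 + 2·8.8 = 169.6
Lowest: P2 at 80.4.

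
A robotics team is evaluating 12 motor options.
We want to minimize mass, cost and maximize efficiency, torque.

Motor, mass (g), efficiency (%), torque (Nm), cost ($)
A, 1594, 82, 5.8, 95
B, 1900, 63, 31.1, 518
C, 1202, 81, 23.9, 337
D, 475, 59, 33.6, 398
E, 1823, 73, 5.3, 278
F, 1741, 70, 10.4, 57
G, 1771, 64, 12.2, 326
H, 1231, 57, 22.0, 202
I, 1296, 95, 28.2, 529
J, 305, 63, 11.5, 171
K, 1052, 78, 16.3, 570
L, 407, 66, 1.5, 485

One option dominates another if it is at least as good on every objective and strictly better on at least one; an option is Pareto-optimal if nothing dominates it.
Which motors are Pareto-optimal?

A: not dominated.
B: not dominated.
C: not dominated.
D: not dominated (best torque).
E: dominated by A (mass 1594≤1823, efficiency 82≥73, torque 5.8≥5.3, cost 95≤278).
F: not dominated (best cost).
G: not dominated.
H: not dominated.
I: not dominated (best efficiency).
J: not dominated (best mass).
K: not dominated.
L: not dominated.

A, B, C, D, F, G, H, I, J, K, L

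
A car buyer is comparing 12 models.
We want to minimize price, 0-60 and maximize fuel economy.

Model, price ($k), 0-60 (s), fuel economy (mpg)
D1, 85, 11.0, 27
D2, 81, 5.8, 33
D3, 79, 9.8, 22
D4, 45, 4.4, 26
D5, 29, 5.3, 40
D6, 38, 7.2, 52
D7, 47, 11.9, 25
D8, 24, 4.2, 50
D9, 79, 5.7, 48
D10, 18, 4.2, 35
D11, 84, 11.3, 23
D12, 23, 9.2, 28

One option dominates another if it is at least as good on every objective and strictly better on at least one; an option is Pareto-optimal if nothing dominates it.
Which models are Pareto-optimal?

D6, D8, D10

D1: dominated by D2 (price 81≤85, 0-60 5.8≤11.0, fuel economy 33≥27).
D2: dominated by D5 (price 29≤81, 0-60 5.3≤5.8, fuel economy 40≥33).
D3: dominated by D4 (price 45≤79, 0-60 4.4≤9.8, fuel economy 26≥22).
D4: dominated by D8 (price 24≤45, 0-60 4.2≤4.4, fuel economy 50≥26).
D5: dominated by D8 (price 24≤29, 0-60 4.2≤5.3, fuel economy 50≥40).
D6: not dominated (best fuel economy).
D7: dominated by D4 (price 45≤47, 0-60 4.4≤11.9, fuel economy 26≥25).
D8: not dominated.
D9: dominated by D8 (price 24≤79, 0-60 4.2≤5.7, fuel economy 50≥48).
D10: not dominated (best price).
D11: dominated by D2 (price 81≤84, 0-60 5.8≤11.3, fuel economy 33≥23).
D12: dominated by D10 (price 18≤23, 0-60 4.2≤9.2, fuel economy 35≥28).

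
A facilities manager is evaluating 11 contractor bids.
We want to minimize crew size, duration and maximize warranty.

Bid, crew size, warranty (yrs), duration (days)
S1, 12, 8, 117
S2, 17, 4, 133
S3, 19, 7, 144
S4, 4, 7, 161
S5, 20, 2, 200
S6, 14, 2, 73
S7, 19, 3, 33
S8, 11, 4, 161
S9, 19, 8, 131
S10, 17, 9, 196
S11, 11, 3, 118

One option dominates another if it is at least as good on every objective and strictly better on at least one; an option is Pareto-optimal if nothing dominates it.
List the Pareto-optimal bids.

S1, S4, S6, S7, S10, S11

S1: not dominated.
S2: dominated by S1 (crew size 12≤17, warranty 8≥4, duration 117≤133).
S3: dominated by S1 (crew size 12≤19, warranty 8≥7, duration 117≤144).
S4: not dominated (best crew size).
S5: dominated by S1 (crew size 12≤20, warranty 8≥2, duration 117≤200).
S6: not dominated.
S7: not dominated (best duration).
S8: dominated by S4 (crew size 4≤11, warranty 7≥4, duration 161≤161).
S9: dominated by S1 (crew size 12≤19, warranty 8≥8, duration 117≤131).
S10: not dominated (best warranty).
S11: not dominated.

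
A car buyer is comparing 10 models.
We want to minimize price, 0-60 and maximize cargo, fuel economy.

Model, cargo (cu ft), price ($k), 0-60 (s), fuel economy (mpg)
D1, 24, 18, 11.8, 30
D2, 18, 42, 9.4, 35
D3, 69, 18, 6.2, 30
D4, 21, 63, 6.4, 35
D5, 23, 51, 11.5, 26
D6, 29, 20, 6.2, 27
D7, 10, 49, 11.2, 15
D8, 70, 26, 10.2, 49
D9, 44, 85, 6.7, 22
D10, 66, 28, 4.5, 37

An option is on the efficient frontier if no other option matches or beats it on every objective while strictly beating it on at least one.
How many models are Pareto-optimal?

D1: dominated by D3 (cargo 69≥24, price 18≤18, 0-60 6.2≤11.8, fuel economy 30≥30).
D2: dominated by D10 (cargo 66≥18, price 28≤42, 0-60 4.5≤9.4, fuel economy 37≥35).
D3: not dominated.
D4: dominated by D10 (cargo 66≥21, price 28≤63, 0-60 4.5≤6.4, fuel economy 37≥35).
D5: dominated by D3 (cargo 69≥23, price 18≤51, 0-60 6.2≤11.5, fuel economy 30≥26).
D6: dominated by D3 (cargo 69≥29, price 18≤20, 0-60 6.2≤6.2, fuel economy 30≥27).
D7: dominated by D2 (cargo 18≥10, price 42≤49, 0-60 9.4≤11.2, fuel economy 35≥15).
D8: not dominated (best cargo).
D9: dominated by D3 (cargo 69≥44, price 18≤85, 0-60 6.2≤6.7, fuel economy 30≥22).
D10: not dominated (best 0-60).
Pareto-optimal: D3, D8, D10 → 3.

3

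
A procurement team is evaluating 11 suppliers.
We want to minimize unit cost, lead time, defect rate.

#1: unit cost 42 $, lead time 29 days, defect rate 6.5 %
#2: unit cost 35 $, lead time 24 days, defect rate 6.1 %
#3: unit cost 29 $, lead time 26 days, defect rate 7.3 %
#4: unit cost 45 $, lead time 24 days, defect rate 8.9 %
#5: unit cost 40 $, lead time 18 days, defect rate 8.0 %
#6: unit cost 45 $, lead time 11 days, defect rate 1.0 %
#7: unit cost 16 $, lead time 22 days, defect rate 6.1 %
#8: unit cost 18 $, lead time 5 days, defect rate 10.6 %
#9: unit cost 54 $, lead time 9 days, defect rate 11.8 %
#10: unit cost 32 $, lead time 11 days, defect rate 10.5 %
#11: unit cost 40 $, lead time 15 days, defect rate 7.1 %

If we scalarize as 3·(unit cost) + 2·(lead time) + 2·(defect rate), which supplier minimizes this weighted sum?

#8

#1: 3·42 + 2·29 + 2·6.5 = 197.0
#2: 3·35 + 2·24 + 2·6.1 = 165.2
#3: 3·29 + 2·26 + 2·7.3 = 153.6
#4: 3·45 + 2·24 + 2·8.9 = 200.8
#5: 3·40 + 2·18 + 2·8.0 = 172.0
#6: 3·45 + 2·11 + 2·1.0 = 159.0
#7: 3·16 + 2·22 + 2·6.1 = 104.2
#8: 3·18 + 2·5 + 2·10.6 = 85.2
#9: 3·54 + 2·9 + 2·11.8 = 203.6
#10: 3·32 + 2·11 + 2·10.5 = 139.0
#11: 3·40 + 2·15 + 2·7.1 = 164.2
Lowest: #8 at 85.2.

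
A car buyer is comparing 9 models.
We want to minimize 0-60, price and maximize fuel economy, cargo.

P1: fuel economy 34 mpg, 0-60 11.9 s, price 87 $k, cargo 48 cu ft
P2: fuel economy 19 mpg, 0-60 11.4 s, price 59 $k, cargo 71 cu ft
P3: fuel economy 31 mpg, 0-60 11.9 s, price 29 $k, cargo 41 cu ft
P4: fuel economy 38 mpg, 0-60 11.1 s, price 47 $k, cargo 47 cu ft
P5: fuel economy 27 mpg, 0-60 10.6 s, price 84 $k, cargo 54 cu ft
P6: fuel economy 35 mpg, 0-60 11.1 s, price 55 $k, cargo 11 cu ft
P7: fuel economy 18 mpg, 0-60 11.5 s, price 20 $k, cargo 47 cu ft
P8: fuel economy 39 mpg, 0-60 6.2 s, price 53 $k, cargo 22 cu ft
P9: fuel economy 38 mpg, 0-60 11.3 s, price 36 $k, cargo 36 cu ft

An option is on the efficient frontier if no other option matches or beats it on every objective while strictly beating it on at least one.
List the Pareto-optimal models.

P1, P2, P3, P4, P5, P7, P8, P9

P1: not dominated.
P2: not dominated (best cargo).
P3: not dominated.
P4: not dominated.
P5: not dominated.
P6: dominated by P4 (fuel economy 38≥35, 0-60 11.1≤11.1, price 47≤55, cargo 47≥11).
P7: not dominated (best price).
P8: not dominated (best fuel economy).
P9: not dominated.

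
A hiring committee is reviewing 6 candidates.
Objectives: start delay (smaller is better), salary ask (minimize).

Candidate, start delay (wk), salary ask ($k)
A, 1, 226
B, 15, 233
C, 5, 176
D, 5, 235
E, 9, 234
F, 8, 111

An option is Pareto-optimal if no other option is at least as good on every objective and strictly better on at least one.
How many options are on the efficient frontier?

A: not dominated (best start delay).
B: dominated by A (start delay 1≤15, salary ask 226≤233).
C: not dominated.
D: dominated by A (start delay 1≤5, salary ask 226≤235).
E: dominated by A (start delay 1≤9, salary ask 226≤234).
F: not dominated (best salary ask).
Pareto-optimal: A, C, F → 3.

3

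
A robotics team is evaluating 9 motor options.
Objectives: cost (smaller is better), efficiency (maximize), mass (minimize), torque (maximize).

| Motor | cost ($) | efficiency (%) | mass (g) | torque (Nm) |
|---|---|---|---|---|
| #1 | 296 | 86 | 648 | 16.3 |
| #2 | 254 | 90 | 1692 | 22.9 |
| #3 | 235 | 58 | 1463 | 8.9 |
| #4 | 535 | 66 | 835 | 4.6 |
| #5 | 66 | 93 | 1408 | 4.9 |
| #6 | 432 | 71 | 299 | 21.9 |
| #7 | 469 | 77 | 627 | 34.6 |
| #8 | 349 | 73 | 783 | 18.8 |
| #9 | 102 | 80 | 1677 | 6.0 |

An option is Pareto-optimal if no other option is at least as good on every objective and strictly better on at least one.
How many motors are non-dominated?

#1: not dominated.
#2: not dominated.
#3: not dominated.
#4: dominated by #1 (cost 296≤535, efficiency 86≥66, mass 648≤835, torque 16.3≥4.6).
#5: not dominated (best cost).
#6: not dominated (best mass).
#7: not dominated (best torque).
#8: not dominated.
#9: not dominated.
Pareto-optimal: #1, #2, #3, #5, #6, #7, #8, #9 → 8.

8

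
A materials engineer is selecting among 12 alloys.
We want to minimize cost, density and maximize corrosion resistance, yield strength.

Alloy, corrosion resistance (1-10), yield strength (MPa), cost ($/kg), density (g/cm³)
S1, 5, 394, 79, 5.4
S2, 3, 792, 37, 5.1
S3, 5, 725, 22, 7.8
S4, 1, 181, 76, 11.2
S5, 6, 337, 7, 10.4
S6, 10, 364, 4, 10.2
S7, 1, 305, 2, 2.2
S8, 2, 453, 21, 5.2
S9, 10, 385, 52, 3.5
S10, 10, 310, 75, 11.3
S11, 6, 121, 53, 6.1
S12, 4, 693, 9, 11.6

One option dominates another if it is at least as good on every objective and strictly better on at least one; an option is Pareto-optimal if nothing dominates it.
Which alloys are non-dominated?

S1, S2, S3, S6, S7, S8, S9, S12

S1: not dominated.
S2: not dominated (best yield strength).
S3: not dominated.
S4: dominated by S2 (corrosion resistance 3≥1, yield strength 792≥181, cost 37≤76, density 5.1≤11.2).
S5: dominated by S6 (corrosion resistance 10≥6, yield strength 364≥337, cost 4≤7, density 10.2≤10.4).
S6: not dominated.
S7: not dominated (best cost).
S8: not dominated.
S9: not dominated.
S10: dominated by S6 (corrosion resistance 10≥10, yield strength 364≥310, cost 4≤75, density 10.2≤11.3).
S11: dominated by S9 (corrosion resistance 10≥6, yield strength 385≥121, cost 52≤53, density 3.5≤6.1).
S12: not dominated.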